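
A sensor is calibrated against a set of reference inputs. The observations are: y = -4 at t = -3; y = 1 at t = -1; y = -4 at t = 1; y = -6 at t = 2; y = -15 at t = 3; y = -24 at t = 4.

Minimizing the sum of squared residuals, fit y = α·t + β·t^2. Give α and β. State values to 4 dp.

From the data, Σt·t = 40, Σt·t^2 = 72, Σt^2·t^2 = 436.
Right-hand side: Σt·y = -146, Σt^2·y = -582.
Eliminating β: 436·(row 1) − 72·(row 2) gives 12256·α = 436·(-146) − 72·(-582) = -21752, so α = -2719/1532.
Then β = ((-582) − 72·(-2719/1532))/436 = -399/383.

α = -1.7748, β = -1.0418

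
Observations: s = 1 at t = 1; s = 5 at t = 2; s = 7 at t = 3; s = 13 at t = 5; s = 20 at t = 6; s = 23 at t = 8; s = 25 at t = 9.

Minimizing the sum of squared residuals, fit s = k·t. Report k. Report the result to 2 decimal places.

k = 2.85

From the data, Σt·t = 220.
And Σt·s = 626.
So XᵀX·[k]ᵀ = Xᵀs: [[220]]·[k]ᵀ = [626]ᵀ.
k = 626/220 = 2.84545.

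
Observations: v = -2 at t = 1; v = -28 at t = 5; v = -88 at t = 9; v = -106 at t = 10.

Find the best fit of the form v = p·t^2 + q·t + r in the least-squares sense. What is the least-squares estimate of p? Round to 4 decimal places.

p = -1.0040

From the data, Σt^2·t^2 = 17187, Σt^2·t = 1855, Σt^2 = 207, Σt·t = 207, Σt = 25, Σ1 = 4.
For Mᵀv: Σt^2·v = -18430, Σt·v = -1994, Σv = -224.
Inverting the 3×3 Gram matrix, [p, q, r]ᵀ = [-6823/6796, -4087/6796, -971/3398]ᵀ.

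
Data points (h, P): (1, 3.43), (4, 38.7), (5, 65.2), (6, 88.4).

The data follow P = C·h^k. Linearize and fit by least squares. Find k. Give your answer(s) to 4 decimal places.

Let Y = ln P. Fitting Y = k·ln h + ln C by least squares:
Σln h = 4.7875, Σ(ln h)² = 7.7225, Σln P = 13.5477, Σln h·ln P = 19.8219.
Normal system: [[7.7225, 4.7875]; [4.7875, 4]]·[k, ln C]ᵀ = [19.8219, 13.5477]ᵀ.
Δ = 7.7225·4 − (4.7875)² = 7.9699; k = (19.8219·4 − 4.7875·13.5477)/7.9699 = 1.81028, ln C = (7.7225·13.5477 − 4.7875·19.8219)/7.9699 = 1.22026.

k = 1.8103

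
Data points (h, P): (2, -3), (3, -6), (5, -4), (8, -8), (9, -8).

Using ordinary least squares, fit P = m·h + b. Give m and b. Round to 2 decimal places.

The normal system AᵀA·[m, b]ᵀ = AᵀP is [[183, 27]; [27, 5]]·[m, b]ᵀ = [-180, -29]ᵀ.
Δ = 183·5 − 27² = 186.
m = ((-180)·5 − 27·(-29))/186 = -39/62; b = (183·(-29) − 27·(-180))/186 = -149/62.

m = -0.63, b = -2.40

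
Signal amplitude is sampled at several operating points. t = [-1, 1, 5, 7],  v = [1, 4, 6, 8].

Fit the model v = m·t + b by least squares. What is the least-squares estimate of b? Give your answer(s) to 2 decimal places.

Entries of AᵀA: Σt·t = 76, Σt = 12, Σ1 = 4.
And Σt·v = 89, Σv = 19.
Eliminating b: 4·(row 1) − 12·(row 2) gives 160·m = 4·89 − 12·19 = 128, so m = 4/5.
Then b = (19 − 12·(4/5))/4 = 47/20.

b = 2.35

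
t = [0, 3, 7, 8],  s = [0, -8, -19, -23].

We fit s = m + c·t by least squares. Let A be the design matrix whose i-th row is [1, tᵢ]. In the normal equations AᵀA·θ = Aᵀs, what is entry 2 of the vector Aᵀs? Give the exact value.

Entry 2 ↔ basis t, so (Aᵀs)_{2} = Σᵢ (t)·sᵢ = (0)·(0) + (3)·(-8) + (7)·(-19) + (8)·(-23) = -341.

-341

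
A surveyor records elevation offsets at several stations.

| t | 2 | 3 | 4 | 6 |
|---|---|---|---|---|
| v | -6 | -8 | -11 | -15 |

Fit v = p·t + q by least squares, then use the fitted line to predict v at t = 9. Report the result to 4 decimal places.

From the data, Σt·t = 65, Σt = 15, Σ1 = 4.
And Σt·v = -170, Σv = -40.
Δ = 65·4 − 15² = 35.
p = ((-170)·4 − 15·(-40))/35 = -16/7; q = (65·(-40) − 15·(-170))/35 = -10/7.
At t = 9: v̂ = (-16/7)·(9) + (-10/7)·(1) = -22.

v̂ = -22.0000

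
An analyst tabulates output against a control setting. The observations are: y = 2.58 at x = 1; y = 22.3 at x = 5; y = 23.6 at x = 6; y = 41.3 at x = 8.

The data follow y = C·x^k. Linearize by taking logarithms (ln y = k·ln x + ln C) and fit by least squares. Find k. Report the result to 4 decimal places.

k = 1.3062

Taking logs, ln y = k·ln x + ln C, so regress ln y on ln x.
Sums: Σln x = 5.4806, Σ(ln x)² = 10.1248, Σln y = 10.9345, Σln x·ln y = 18.3981.
Normal system: [[10.1248, 5.4806]; [5.4806, 4]]·[k, ln C]ᵀ = [18.3981, 10.9345]ᵀ.
Slope k = (n·Σln x·ln y − Σln x·Σln y)/(n·Σ(ln x)² − (Σln x)²) = (4·18.3981 − 5.4806·10.9345)/10.4617 = 1.30616; ln C = (Σln y − k·Σln x)/n = 0.94397.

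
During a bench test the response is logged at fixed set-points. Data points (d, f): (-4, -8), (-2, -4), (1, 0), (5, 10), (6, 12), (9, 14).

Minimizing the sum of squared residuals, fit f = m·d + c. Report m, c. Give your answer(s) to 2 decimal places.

m = 1.82, c = -0.54

Setting ∂/∂m … = 0 gives: 163·m + 15·c = 288;  15·m + 6·c = 24.
Eliminating c: 6·(row 1) − 15·(row 2) gives 753·m = 6·288 − 15·24 = 1368, so m = 456/251.
Then c = (24 − 15·(456/251))/6 = -136/251.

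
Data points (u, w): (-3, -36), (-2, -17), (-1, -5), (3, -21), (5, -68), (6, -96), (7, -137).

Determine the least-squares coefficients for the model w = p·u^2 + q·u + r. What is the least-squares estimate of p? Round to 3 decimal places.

p = -3.130

Entries of MᵀM: Σu^2·u^2 = 4501, Σu^2·u = 675, Σu^2 = 133, Σu·u = 133, Σu = 15, Σ1 = 7.
For Mᵀw: Σu^2·w = -12455, Σu·w = -1791, Σw = -380.
MᵀM·[p, q, r]ᵀ = Mᵀw becomes [[4501, 675, 133]; [675, 133, 15]; [133, 15, 7]]·[p, q, r]ᵀ = [-12455, -1791, -380]ᵀ.
Row-reducing yields p = -42895/13706, q = 2367/979, r = -45/13706.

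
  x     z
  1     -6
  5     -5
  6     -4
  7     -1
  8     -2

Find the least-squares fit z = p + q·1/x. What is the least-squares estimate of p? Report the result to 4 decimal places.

Entries of MᵀM: Σ1 = 5, Σ1/x = 1373/840, Σ1/x·1/x = 778849/705600.
Moment sums: Σz = -18, Σ1/x·z = -677/84.
Normal equations: [[5, 1373/840]; [1373/840, 778849/705600]]·[p, q]ᵀ = [-18, -677/84]ᵀ.
Determinant 5·(778849/705600) − (1373/840)² = 502279/176400.
p = ((-18)·(778849/705600) − (1373/840)·(-677/84))/(502279/176400) = -1181018/502279; q = (5·(-677/84) − (1373/840)·(-18))/(502279/176400) = -1918560/502279.

p = -2.3513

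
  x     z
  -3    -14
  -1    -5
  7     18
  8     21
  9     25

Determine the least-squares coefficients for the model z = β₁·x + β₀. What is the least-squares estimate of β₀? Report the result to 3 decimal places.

β₀ = -3.452

With design matrix M, MᵀM = [[204, 20]; [20, 5]] and Mᵀz = [566, 45]ᵀ.
Eliminating β₀: 5·(row 1) − 20·(row 2) gives 620·β₁ = 5·566 − 20·45 = 1930, so β₁ = 193/62.
Then β₀ = (45 − 20·(193/62))/5 = -107/31.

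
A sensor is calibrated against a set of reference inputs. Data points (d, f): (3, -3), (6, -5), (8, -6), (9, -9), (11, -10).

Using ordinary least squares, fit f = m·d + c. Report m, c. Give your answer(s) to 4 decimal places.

m = -0.9086, c = 0.1237

Entries of MᵀM: Σd·d = 311, Σd = 37, Σ1 = 5.
For Mᵀf: Σd·f = -278, Σf = -33.
Determinant 311·5 − 37² = 186.
m = ((-278)·5 − 37·(-33))/186 = -169/186; c = (311·(-33) − 37·(-278))/186 = 23/186.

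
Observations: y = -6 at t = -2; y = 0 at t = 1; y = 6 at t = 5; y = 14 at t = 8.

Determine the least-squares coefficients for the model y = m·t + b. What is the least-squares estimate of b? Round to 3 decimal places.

AᵀA·[m, b]ᵀ = Aᵀy reads: 94·m + 12·b = 154;  12·m + 4·b = 14.
Determinant 94·4 − 12² = 232.
m = (154·4 − 12·14)/232 = 56/29; b = (94·14 − 12·154)/232 = -133/58.

b = -2.293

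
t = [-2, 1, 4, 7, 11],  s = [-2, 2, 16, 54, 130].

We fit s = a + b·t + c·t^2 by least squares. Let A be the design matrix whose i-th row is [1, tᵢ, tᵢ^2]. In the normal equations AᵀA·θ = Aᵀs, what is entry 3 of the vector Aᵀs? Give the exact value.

Entry 3 ↔ basis t^2, so (Aᵀs)_{3} = Σᵢ (t^2)·sᵢ = (4)·(-2) + (1)·(2) + (16)·(16) + (49)·(54) + (121)·(130) = 18626.

18626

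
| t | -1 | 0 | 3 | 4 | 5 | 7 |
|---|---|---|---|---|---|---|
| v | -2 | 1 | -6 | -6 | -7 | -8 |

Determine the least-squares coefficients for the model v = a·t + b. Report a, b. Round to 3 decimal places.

a = -1.022, b = -1.601

Compute the Gram sums: Σt·t = 100, Σt = 18, Σ1 = 6.
Moment sums: Σt·v = -131, Σv = -28.
Eliminating b: 6·(row 1) − 18·(row 2) gives 276·a = 6·(-131) − 18·(-28) = -282, so a = -47/46.
Then b = ((-28) − 18·(-47/46))/6 = -221/138.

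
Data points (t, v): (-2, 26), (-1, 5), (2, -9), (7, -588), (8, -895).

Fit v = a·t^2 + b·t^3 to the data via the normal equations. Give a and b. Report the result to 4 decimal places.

a = 2.0889, b = -2.0103

Compute the Gram sums: Σt^2·t^2 = 6530, Σt^2·t^3 = 49574, Σt^3·t^3 = 379922.
For Xᵀv: Σt^2·v = -86019, Σt^3·v = -660209.
Determinant 6530·379922 − 49574² = 23309184.
a = ((-86019)·379922 − 49574·(-660209))/23309184 = 3043153/1456824; b = (6530·(-660209) − 49574·(-86019))/23309184 = -2928679/1456824.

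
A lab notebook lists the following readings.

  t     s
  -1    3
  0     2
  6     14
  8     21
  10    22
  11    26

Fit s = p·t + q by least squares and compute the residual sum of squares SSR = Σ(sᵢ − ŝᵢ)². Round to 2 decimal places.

SSR = 11.29

With design matrix A, AᵀA = [[322, 34]; [34, 6]] and Aᵀs = [755, 88]ᵀ.
Determinant 322·6 − 34² = 776.
p = (755·6 − 34·88)/776 = 769/388; q = (322·88 − 34·755)/776 = 1333/388.
Residuals: 150/97, -557/388, -515/388, 663/388, -487/388, 74/97; SSR = 4381/388.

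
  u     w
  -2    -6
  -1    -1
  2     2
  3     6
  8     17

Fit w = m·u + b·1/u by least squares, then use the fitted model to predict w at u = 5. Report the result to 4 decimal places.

The normal system XᵀX·[m, b]ᵀ = Xᵀw is [[82, 5]; [5, 937/576]]·[m, b]ᵀ = [171, 73/8]ᵀ.
det = 82·(937/576) − 5² = 31217/288.
m = (171·(937/576) − 5·(73/8))/(31217/288) = 133947/62434; b = (82·(73/8) − 5·171)/(31217/288) = -30744/31217.
At u = 5: ŵ = (133947/62434)·(5) + (-30744/31217)·(1/5) = 3287187/312170.

ŵ = 10.5301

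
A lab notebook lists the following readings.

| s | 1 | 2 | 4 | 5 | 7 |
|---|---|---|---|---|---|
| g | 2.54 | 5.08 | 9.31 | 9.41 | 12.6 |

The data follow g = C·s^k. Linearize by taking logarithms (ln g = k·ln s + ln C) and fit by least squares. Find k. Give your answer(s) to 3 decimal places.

Taking logs, ln g = k·ln s + ln C, so regress ln g on ln s.
Over the data: Σln s = 5.6348, Σ(ln s)² = 8.7791, Σln g = 9.5640, Σln s·ln g = 12.7579.
Normal system: [[8.7791, 5.6348]; [5.6348, 5]]·[k, ln C]ᵀ = [12.7579, 9.5640]ᵀ.
Δ = 8.7791·5 − (5.6348)² = 12.1448; k = (12.7579·5 − 5.6348·9.5640)/12.1448 = 0.81500, ln C = (8.7791·9.5640 − 5.6348·12.7579)/12.1448 = 0.99433.

k = 0.815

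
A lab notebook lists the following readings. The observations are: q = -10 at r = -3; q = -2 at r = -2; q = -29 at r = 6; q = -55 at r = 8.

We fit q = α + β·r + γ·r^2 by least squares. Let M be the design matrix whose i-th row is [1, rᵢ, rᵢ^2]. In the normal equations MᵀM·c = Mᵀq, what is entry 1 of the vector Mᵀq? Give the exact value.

Entry 1 ↔ basis 1, so (Mᵀq)_{1} = Σᵢ qᵢ = (1)·(-10) + (1)·(-2) + (1)·(-29) + (1)·(-55) = -96.

-96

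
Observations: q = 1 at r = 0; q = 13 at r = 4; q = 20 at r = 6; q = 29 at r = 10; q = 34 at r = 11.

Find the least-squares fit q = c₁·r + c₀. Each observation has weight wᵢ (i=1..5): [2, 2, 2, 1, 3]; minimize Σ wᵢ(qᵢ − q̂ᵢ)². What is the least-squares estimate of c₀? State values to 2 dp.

c₀ = 1.30

From the data, Σwᵢ·r·r = 567, Σwᵢ·r = 63, Σwᵢ·1 = 10.
Moment sums: Σwᵢ·r·q = 1756, Σwᵢ·q = 199.
Normal equations: [[567, 63]; [63, 10]]·[c₁, c₀]ᵀ = [1756, 199]ᵀ.
Determinant 567·10 − 63² = 1701.
c₁ = (1756·10 − 63·199)/1701 = 5023/1701; c₀ = (567·199 − 63·1756)/1701 = 35/27.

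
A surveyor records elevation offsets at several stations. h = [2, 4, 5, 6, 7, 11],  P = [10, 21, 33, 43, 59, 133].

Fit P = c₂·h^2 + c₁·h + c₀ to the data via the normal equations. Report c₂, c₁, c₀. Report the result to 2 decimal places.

c₂ = 1.02, c₁ = 0.44, c₀ = 4.41

AᵀA·[c₂, c₁, c₀]ᵀ = AᵀP reads: 19235·c₂ + 2087·c₁ + 251·c₀ = 21733;  2087·c₂ + 251·c₁ + 35·c₀ = 2403;  251·c₂ + 35·c₁ + 6·c₀ = 299.
(Σh^2·h^2 = 19235, Σh^2·h = 2087, Σh^2 = 251, Σh·h = 251, Σh = 35, Σ1 = 6, Σh^2·P = 21733, Σh·P = 2403, ΣP = 299.)
Inverting the 3×3 Gram matrix, [c₂, c₁, c₀]ᵀ = [65059/63480, 27797/63480, 23303/5290]ᵀ.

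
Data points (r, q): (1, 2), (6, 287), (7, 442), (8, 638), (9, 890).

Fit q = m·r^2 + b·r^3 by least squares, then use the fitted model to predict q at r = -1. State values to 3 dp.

AᵀA·[m, b]ᵀ = Aᵀq reads: 14355·m + 116401·b = 144914;  116401·m + 957891·b = 1189066.
(Σr^2·r^2 = 14355, Σr^2·r^3 = 116401, Σr^3·r^3 = 957891, Σr^2·q = 144914, Σr^3·q = 1189066.)
Δ = 14355·957891 − 116401² = 201332504.
m = (144914·957891 − 116401·1189066)/201332504 = 100836227/50333126; b = (14355·1189066 − 116401·144914)/201332504 = 50226979/50333126.
At r = -1: q̂ = (100836227/50333126)·(1) + (50226979/50333126)·(-1) = 25304624/25166563.

q̂ = 1.005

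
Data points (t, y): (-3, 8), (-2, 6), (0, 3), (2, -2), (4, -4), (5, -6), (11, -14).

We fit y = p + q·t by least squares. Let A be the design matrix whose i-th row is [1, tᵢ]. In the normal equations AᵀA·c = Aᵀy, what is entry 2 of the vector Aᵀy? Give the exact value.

Entry 2 ↔ basis t, so (Aᵀy)_{2} = Σᵢ (t)·yᵢ = (-3)·(8) + (-2)·(6) + (0)·(3) + (2)·(-2) + (4)·(-4) + (5)·(-6) + (11)·(-14) = -240.

-240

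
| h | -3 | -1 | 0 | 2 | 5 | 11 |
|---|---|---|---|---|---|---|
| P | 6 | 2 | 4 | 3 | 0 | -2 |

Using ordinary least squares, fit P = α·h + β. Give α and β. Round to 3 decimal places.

The normal equations are: 160·α + 14·β = -36;  14·α + 6·β = 13.
(Σh·h = 160, Σh = 14, Σ1 = 6, Σh·P = -36, ΣP = 13.)
det = 160·6 − 14² = 764.
α = ((-36)·6 − 14·13)/764 = -199/382; β = (160·13 − 14·(-36))/764 = 646/191.

α = -0.521, β = 3.382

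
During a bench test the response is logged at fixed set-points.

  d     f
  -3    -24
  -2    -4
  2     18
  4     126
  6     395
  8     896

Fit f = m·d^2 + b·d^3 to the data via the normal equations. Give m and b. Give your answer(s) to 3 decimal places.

m = 1.851, b = 1.519

Entries of MᵀM: Σd^2·d^2 = 5761, Σd^2·d^3 = 41325, Σd^3·d^3 = 313753.
And Σd^2·f = 73420, Σd^3·f = 552960.
Normal equations: [[5761, 41325]; [41325, 313753]]·[m, b]ᵀ = [73420, 552960]ᵀ.
Eliminating b: 313753·(row 1) − 41325·(row 2) gives 99775408·m = 313753·73420 − 41325·552960 = 184673260, so m = 46168315/24943852.
Then b = (552960 − 41325·(46168315/24943852))/313753 = 37880265/24943852.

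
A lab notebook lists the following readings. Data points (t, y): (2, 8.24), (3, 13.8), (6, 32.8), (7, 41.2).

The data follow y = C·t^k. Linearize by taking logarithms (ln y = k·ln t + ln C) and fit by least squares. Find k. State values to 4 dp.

Linearized form: ln y = k·ln t + ln C. From the 4 transformed points,
AᵀA = [[8.6844, 5.5294]; [5.5294, 4]], rhs = [17.8351, 11.9425]ᵀ  (here Σln t = 5.5294, Σ(ln t)² = 8.6844, Σln y = 11.9425, Σln t·ln y = 17.8351).
Solving (det = 4.1629): k = 1.27435, ln C = 1.22403.

k = 1.2743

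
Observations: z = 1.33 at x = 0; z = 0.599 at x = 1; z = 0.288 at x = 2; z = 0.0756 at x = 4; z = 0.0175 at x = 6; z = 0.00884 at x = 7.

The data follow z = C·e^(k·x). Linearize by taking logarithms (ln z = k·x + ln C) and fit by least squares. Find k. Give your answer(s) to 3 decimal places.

With ln zᵢ as the transformed response and xᵢ as the regressor:
Sums: Σx = 20.0000, Σ(x)² = 106.0000, Σln z = -12.8284, Σx·ln z = -70.7039.
Normal system: [[106.0000, 20.0000]; [20.0000, 6]]·[k, ln C]ᵀ = [-70.7039, -12.8284]ᵀ.
Solving (det = 236.0000): k = -0.71040, ln C = 0.22993.

k = -0.710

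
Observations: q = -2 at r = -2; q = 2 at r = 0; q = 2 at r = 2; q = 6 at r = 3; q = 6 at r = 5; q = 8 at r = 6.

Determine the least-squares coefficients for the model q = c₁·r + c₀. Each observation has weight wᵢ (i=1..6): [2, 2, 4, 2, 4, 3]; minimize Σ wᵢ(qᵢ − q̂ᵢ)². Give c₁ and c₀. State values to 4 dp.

Normal-equation sums: Σwᵢ·r·r = 250, Σwᵢ·r = 48, Σwᵢ·1 = 17.
And Σwᵢ·r·q = 324, Σwᵢ·q = 68.
So AᵀWA·[c₁, c₀]ᵀ = AᵀWq: [[250, 48]; [48, 17]]·[c₁, c₀]ᵀ = [324, 68]ᵀ.
Δ = 250·17 − 48² = 1946.
c₁ = (324·17 − 48·68)/1946 = 1122/973; c₀ = (250·68 − 48·324)/1946 = 724/973.

c₁ = 1.1531, c₀ = 0.7441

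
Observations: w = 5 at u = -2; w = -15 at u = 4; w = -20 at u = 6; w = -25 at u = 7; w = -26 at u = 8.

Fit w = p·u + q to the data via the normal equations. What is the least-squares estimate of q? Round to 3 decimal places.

Setting ∂/∂p … = 0 gives: 169·p + 23·q = -573;  23·p + 5·q = -81.
(Σu·u = 169, Σu = 23, Σ1 = 5, Σu·w = -573, Σw = -81.)
Eliminating q: 5·(row 1) − 23·(row 2) gives 316·p = 5·(-573) − 23·(-81) = -1002, so p = -501/158.
Then q = ((-81) − 23·(-501/158))/5 = -255/158.

q = -1.614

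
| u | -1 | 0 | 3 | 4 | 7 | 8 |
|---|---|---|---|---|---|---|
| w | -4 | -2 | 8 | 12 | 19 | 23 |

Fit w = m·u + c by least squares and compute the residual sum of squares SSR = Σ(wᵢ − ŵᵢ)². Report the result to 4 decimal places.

The normal system XᵀX·[m, c]ᵀ = Xᵀw is [[139, 21]; [21, 6]]·[m, c]ᵀ = [393, 56]ᵀ.
Δ = 139·6 − 21² = 393.
m = (393·6 − 21·56)/393 = 394/131; c = (139·56 − 21·393)/393 = -469/393.
Residuals: 79/393, -317/393, 67/393, 457/393, -338/393, 52/393; SSR = 1112/393.

SSR = 2.8295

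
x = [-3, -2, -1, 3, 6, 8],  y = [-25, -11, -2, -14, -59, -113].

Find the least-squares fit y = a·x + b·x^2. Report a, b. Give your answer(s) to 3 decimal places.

From the data, Σx·x = 123, Σx·x^2 = 719, Σx^2·x^2 = 5571.
Moment sums: Σx·y = -1201, Σx^2·y = -9753.
Normal equations: [[123, 719]; [719, 5571]]·[a, b]ᵀ = [-1201, -9753]ᵀ.
Eliminating b: 5571·(row 1) − 719·(row 2) gives 168272·a = 5571·(-1201) − 719·(-9753) = 321636, so a = 80409/42068.
Then b = ((-9753) − 719·(80409/42068))/5571 = -84025/42068.

a = 1.911, b = -1.997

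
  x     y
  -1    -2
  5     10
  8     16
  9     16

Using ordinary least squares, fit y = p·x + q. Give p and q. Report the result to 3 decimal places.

Normal-equation sums: Σx·x = 171, Σx = 21, Σ1 = 4.
For Mᵀy: Σx·y = 324, Σy = 40.
Δ = 171·4 − 21² = 243.
p = (324·4 − 21·40)/243 = 152/81; q = (171·40 − 21·324)/243 = 4/27.

p = 1.877, q = 0.148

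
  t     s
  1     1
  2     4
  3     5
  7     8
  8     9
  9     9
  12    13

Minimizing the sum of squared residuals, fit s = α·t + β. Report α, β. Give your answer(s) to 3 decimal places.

From the data, Σt·t = 352, Σt = 42, Σ1 = 7.
For Aᵀs: Σt·s = 389, Σs = 49.
So AᵀA·[α, β]ᵀ = Aᵀs: [[352, 42]; [42, 7]]·[α, β]ᵀ = [389, 49]ᵀ.
det = 352·7 − 42² = 700.
α = (389·7 − 42·49)/700 = 19/20; β = (352·49 − 42·389)/700 = 13/10.

α = 0.950, β = 1.300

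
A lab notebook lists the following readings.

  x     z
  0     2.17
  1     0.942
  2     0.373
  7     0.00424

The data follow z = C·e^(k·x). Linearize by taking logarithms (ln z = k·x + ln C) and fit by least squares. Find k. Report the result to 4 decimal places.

Linearized form: ln z = k·x + ln C. From the 4 transformed points,
Σx = 10.0000, Σ(x)² = 54.0000, Σln z = -5.7344, Σx·ln z = -40.2744.
Normal system: [[54.0000, 10.0000]; [10.0000, 4]]·[k, ln C]ᵀ = [-40.2744, -5.7344]ᵀ.
Solving (det = 116.0000): k = -0.89443, ln C = 0.80248.

k = -0.8944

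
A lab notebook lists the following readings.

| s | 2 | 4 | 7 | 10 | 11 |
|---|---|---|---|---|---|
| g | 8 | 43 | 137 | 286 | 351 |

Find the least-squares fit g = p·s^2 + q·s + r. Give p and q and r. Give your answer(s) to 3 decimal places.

p = 3.047, q = -1.711, r = -0.109

Compute the Gram sums: Σs^2·s^2 = 27314, Σs^2·s = 2746, Σs^2 = 290, Σs·s = 290, Σs = 34, Σ1 = 5.
And Σs^2·g = 78504, Σs·g = 7868, Σg = 825.
So MᵀM·[p, q, r]ᵀ = Mᵀg: [[27314, 2746, 290]; [2746, 290, 34]; [290, 34, 5]]·[p, q, r]ᵀ = [78504, 7868, 825]ᵀ.
Row-reducing yields p = 3803/1248, q = -2135/1248, r = -17/156.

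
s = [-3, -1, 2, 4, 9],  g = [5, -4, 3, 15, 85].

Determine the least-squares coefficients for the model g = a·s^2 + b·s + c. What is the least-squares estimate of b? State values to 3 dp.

With design matrix X, XᵀX = [[6915, 773, 111]; [773, 111, 11]; [111, 11, 5]] and Xᵀg = [7178, 820, 104]ᵀ.
Row-reducing yields a = 5501/5335, b = 2824/5335, c = -17367/5335.

b = 0.529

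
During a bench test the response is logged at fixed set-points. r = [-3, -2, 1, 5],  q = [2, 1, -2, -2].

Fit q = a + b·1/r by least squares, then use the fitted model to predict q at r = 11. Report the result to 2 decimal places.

q̂ = -0.25

Normal-equation sums: Σ1 = 4, Σ1/r = 11/30, Σ1/r·1/r = 1261/900.
Moment sums: Σq = -1, Σ1/r·q = -107/30.
Normal equations: [[4, 11/30]; [11/30, 1261/900]]·[a, b]ᵀ = [-1, -107/30]ᵀ.
Eliminating b: (1261/900)·(row 1) − (11/30)·(row 2) gives (547/100)·a = (1261/900)·(-1) − (11/30)·(-107/30) = -7/75, so a = -28/1641.
Then b = ((-107/30) − (11/30)·(-28/1641))/(1261/900) = -1390/547.
At r = 11: q̂ = (-28/1641)·(1) + (-1390/547)·(1/11) = -4478/18051.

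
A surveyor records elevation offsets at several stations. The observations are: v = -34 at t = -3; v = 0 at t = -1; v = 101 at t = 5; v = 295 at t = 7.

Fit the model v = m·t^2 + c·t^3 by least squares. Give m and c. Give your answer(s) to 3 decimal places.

m = -0.845, c = 0.980

Entries of AᵀA: Σt^2·t^2 = 3108, Σt^2·t^3 = 19688, Σt^3·t^3 = 134004.
Right-hand side: Σt^2·v = 16674, Σt^3·v = 114728.
So AᵀA·[m, c]ᵀ = Aᵀv: [[3108, 19688]; [19688, 134004]]·[m, c]ᵀ = [16674, 114728]ᵀ.
Eliminating c: 134004·(row 1) − 19688·(row 2) gives 28867088·m = 134004·16674 − 19688·114728 = -24382168, so m = -3047771/3608386.
Then c = (114728 − 19688·(-3047771/3608386))/134004 = 1768557/1804193.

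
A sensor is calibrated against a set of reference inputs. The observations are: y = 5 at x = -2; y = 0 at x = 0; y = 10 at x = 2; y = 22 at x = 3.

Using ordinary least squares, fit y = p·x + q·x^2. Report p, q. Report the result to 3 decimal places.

p = 1.361, q = 1.958

Sums needed: Σx·x = 17, Σx·x^2 = 27, Σx^2·x^2 = 113.
For Mᵀy: Σx·y = 76, Σx^2·y = 258.
Determinant 17·113 − 27² = 1192.
p = (76·113 − 27·258)/1192 = 811/596; q = (17·258 − 27·76)/1192 = 1167/596.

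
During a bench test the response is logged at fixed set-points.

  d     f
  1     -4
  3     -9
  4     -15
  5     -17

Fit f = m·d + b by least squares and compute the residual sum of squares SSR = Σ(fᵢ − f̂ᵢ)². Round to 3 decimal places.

The normal equations are: 51·m + 13·b = -176;  13·m + 4·b = -45.
(Σd·d = 51, Σd = 13, Σ1 = 4, Σd·f = -176, Σf = -45.)
Δ = 51·4 − 13² = 35.
m = ((-176)·4 − 13·(-45))/35 = -17/5; b = (51·(-45) − 13·(-176))/35 = -1/5.
Residuals: -2/5, 7/5, -6/5, 1/5; SSR = 18/5.

SSR = 3.600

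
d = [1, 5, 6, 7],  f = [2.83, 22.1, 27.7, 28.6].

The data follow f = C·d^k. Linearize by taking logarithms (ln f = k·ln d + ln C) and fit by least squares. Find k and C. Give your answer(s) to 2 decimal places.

k = 1.23, C = 2.87

Let Y = ln f. Fitting Y = k·ln d + ln C by least squares:
Over the data: Σln d = 5.3471, Σ(ln d)² = 9.5873, Σln f = 10.8107, Σln d·ln f = 17.4588.
Normal system: [[9.5873, 5.3471]; [5.3471, 4]]·[k, ln C]ᵀ = [17.4588, 10.8107]ᵀ.
Δ = 9.5873·4 − (5.3471)² = 9.7575; k = (17.4588·4 − 5.3471·10.8107)/9.7575 = 1.23282, ln C = (9.5873·10.8107 − 5.3471·17.4588)/9.7575 = 1.05467, so C = exp(1.05467) = 2.87104.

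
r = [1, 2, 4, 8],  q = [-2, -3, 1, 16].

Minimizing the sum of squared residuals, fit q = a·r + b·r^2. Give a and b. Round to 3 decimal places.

a = -2.006, b = 0.503

The normal equations are: 85·a + 585·b = 124;  585·a + 4369·b = 1026.
(Σr·r = 85, Σr·r^2 = 585, Σr^2·r^2 = 4369, Σr·q = 124, Σr^2·q = 1026.)
det = 85·4369 − 585² = 29140.
a = (124·4369 − 585·1026)/29140 = -29227/14570; b = (85·1026 − 585·124)/29140 = 1467/2914.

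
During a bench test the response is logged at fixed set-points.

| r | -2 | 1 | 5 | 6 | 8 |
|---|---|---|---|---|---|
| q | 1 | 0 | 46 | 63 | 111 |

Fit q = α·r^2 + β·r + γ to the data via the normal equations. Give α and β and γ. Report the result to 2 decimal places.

Normal-equation sums: Σr^2·r^2 = 6034, Σr^2·r = 846, Σr^2 = 130, Σr·r = 130, Σr = 18, Σ1 = 5.
Right-hand side: Σr^2·q = 10526, Σr·q = 1494, Σq = 221.
So AᵀA·[α, β, γ]ᵀ = Aᵀq: [[6034, 846, 130]; [846, 130, 18]; [130, 18, 5]]·[α, β, γ]ᵀ = [10526, 1494, 221]ᵀ.
Inverting the 3×3 Gram matrix, [α, β, γ]ᵀ = [7447/4712, 7299/4712, -153/62]ᵀ.

α = 1.58, β = 1.55, γ = -2.47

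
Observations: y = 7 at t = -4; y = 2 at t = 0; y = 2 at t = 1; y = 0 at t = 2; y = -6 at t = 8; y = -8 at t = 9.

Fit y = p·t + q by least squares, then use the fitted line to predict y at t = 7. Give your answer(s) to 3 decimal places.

ŷ = -5.349

From the data, Σt·t = 166, Σt = 16, Σ1 = 6.
For Xᵀy: Σt·y = -146, Σy = -3.
Normal equations: [[166, 16]; [16, 6]]·[p, q]ᵀ = [-146, -3]ᵀ.
det = 166·6 − 16² = 740.
p = ((-146)·6 − 16·(-3))/740 = -207/185; q = (166·(-3) − 16·(-146))/740 = 919/370.
At t = 7: ŷ = (-207/185)·(7) + (919/370)·(1) = -1979/370.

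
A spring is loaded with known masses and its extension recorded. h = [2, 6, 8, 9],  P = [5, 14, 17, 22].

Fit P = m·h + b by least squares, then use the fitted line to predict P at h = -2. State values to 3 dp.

P̂ = -4.296

Forming AᵀA = [[185, 25]; [25, 4]] and AᵀP = [428, 58]ᵀ gives AᵀA·[m, b]ᵀ = AᵀP.
Determinant 185·4 − 25² = 115.
m = (428·4 − 25·58)/115 = 262/115; b = (185·58 − 25·428)/115 = 6/23.
At h = -2: P̂ = (262/115)·(-2) + (6/23)·(1) = -494/115.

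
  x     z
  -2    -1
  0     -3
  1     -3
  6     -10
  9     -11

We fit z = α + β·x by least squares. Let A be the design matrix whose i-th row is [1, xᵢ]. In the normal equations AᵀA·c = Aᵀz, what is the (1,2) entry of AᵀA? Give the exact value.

14

Row 1 ↔ basis 1, column 2 ↔ basis x, so (AᵀA)_{1,2} = Σᵢ x = (1)·(-2) + (1)·(0) + (1)·(1) + (1)·(6) + (1)·(9) = 14.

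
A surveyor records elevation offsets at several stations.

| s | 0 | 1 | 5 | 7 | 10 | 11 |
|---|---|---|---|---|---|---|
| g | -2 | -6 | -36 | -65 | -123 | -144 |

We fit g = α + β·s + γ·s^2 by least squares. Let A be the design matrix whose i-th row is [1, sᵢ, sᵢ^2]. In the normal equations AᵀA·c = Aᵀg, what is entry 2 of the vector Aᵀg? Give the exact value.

-3455

Entry 2 ↔ basis s, so (Aᵀg)_{2} = Σᵢ (s)·gᵢ = (0)·(-2) + (1)·(-6) + (5)·(-36) + (7)·(-65) + (10)·(-123) + (11)·(-144) = -3455.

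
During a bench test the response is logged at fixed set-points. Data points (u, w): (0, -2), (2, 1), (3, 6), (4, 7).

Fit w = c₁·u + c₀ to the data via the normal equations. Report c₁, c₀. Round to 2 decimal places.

c₁ = 2.40, c₀ = -2.40

The normal system AᵀA·[c₁, c₀]ᵀ = Aᵀw is [[29, 9]; [9, 4]]·[c₁, c₀]ᵀ = [48, 12]ᵀ.
det = 29·4 − 9² = 35.
c₁ = (48·4 − 9·12)/35 = 12/5; c₀ = (29·12 − 9·48)/35 = -12/5.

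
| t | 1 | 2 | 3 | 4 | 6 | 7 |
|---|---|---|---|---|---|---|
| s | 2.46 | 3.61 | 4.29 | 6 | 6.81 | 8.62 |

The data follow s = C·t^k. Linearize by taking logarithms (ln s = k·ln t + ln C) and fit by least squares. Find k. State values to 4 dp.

k = 0.6253

With ln sᵢ as the transformed response and ln tᵢ as the regressor:
Σln t = 6.9157, Σ(ln t)² = 10.6062, Σln s = 9.5044, Σln t·ln s = 12.6026.
Normal system: [[10.6062, 6.9157]; [6.9157, 6]]·[k, ln C]ᵀ = [12.6026, 9.5044]ᵀ.
Δ = 10.6062·6 − (6.9157)² = 15.8099; k = (12.6026·6 − 6.9157·9.5044)/15.8099 = 0.62528, ln C = (10.6062·9.5044 − 6.9157·12.6026)/15.8099 = 0.86336.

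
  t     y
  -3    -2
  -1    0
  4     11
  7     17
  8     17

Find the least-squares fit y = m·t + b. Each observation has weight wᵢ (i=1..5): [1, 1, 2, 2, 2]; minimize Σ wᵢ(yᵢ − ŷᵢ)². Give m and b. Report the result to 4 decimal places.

m = 1.8623, b = 3.0850

XᵀWX·[m, b]ᵀ = XᵀWy reads: 268·m + 34·b = 604;  34·m + 8·b = 88.
Δ = 268·8 − 34² = 988.
m = (604·8 − 34·88)/988 = 460/247; b = (268·88 − 34·604)/988 = 762/247.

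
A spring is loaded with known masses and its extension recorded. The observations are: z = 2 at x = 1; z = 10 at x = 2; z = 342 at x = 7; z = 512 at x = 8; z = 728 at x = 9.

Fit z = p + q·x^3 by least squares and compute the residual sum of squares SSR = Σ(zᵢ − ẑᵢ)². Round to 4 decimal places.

SSR = 2.1271

With design matrix A, AᵀA = [[5, 1593]; [1593, 911299]] and Aᵀz = [1594, 910244]ᵀ.
Eliminating q: 911299·(row 1) − 1593·(row 2) gives 2018846·p = 911299·1594 − 1593·910244 = 2591914, so p = 1295957/1009423.
Then q = (910244 − 1593·(1295957/1009423))/911299 = 1005989/1009423.
Residuals: -283100/1009423, 750361/1009423, -1127518/1009423, 462251/1009423, 198006/1009423; SSR = 2147134/1009423.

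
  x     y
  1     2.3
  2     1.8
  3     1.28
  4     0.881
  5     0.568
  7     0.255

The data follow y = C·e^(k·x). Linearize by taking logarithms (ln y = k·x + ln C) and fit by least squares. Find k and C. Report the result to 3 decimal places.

k = -0.374, C = 3.686

Linearized form: ln y = k·x + ln C. From the 6 transformed points,
Sums: Σx = 22.0000, Σ(x)² = 104.0000, Σln y = -0.3913, Σx·ln y = -10.1513.
Normal system: [[104.0000, 22.0000]; [22.0000, 6]]·[k, ln C]ᵀ = [-10.1513, -0.3913]ᵀ.
Solving (det = 140.0000): k = -0.37357, ln C = 1.30455, so C = exp(1.30455) = 3.68605.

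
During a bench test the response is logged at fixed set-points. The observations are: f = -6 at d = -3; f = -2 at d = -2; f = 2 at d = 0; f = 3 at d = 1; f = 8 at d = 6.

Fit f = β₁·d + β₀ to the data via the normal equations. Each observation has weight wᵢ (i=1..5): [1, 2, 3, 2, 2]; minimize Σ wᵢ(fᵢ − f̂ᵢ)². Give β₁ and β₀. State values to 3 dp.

β₁ = 1.340, β₀ = 0.862

MᵀWM·[β₁, β₀]ᵀ = MᵀWf reads: 91·β₁ + 7·β₀ = 128;  7·β₁ + 10·β₀ = 18.
(Σwᵢ·d·d = 91, Σwᵢ·d = 7, Σwᵢ·1 = 10, Σwᵢ·d·f = 128, Σwᵢ·f = 18.)
Eliminating β₀: 10·(row 1) − 7·(row 2) gives 861·β₁ = 10·128 − 7·18 = 1154, so β₁ = 1154/861.
Then β₀ = (18 − 7·(1154/861))/10 = 106/123.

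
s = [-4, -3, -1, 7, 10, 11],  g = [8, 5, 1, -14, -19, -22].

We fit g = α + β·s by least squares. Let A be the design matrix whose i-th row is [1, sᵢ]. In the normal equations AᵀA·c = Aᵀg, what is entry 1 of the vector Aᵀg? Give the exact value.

-41

Entry 1 ↔ basis 1, so (Aᵀg)_{1} = Σᵢ gᵢ = (1)·(8) + (1)·(5) + (1)·(1) + (1)·(-14) + (1)·(-19) + (1)·(-22) = -41.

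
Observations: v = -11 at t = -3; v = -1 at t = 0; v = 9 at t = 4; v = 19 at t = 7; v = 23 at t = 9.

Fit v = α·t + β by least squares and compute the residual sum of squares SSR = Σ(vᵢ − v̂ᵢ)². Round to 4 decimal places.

SSR = 2.8230

Entries of XᵀX: Σt·t = 155, Σt = 17, Σ1 = 5.
Right-hand side: Σt·v = 409, Σv = 39.
XᵀX·[α, β]ᵀ = Xᵀv becomes [[155, 17]; [17, 5]]·[α, β]ᵀ = [409, 39]ᵀ.
Δ = 155·5 − 17² = 486.
α = (409·5 − 17·39)/486 = 691/243; β = (155·39 − 17·409)/486 = -454/243.
Residuals: -146/243, 211/243, -41/81, 26/27, -176/243; SSR = 686/243.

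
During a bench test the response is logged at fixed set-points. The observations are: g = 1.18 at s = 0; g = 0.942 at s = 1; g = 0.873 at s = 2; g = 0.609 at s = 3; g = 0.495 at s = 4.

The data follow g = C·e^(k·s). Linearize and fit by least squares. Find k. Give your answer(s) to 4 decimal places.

Let Y = ln g. Fitting Y = k·s + ln C by least squares:
Σs = 10.0000, Σ(s)² = 30.0000, Σln g = -1.2292, Σs·ln g = -4.6320.
Normal system: [[30.0000, 10.0000]; [10.0000, 5]]·[k, ln C]ᵀ = [-4.6320, -1.2292]ᵀ.
Solving (det = 50.0000): k = -0.21736, ln C = 0.18888.

k = -0.2174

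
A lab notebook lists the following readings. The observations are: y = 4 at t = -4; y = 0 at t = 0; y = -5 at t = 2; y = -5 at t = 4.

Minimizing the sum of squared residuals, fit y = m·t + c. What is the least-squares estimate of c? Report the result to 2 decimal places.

The normal system AᵀA·[m, c]ᵀ = Aᵀy is [[36, 2]; [2, 4]]·[m, c]ᵀ = [-46, -6]ᵀ.
Eliminating c: 4·(row 1) − 2·(row 2) gives 140·m = 4·(-46) − 2·(-6) = -172, so m = -43/35.
Then c = ((-6) − 2·(-43/35))/4 = -31/35.

c = -0.89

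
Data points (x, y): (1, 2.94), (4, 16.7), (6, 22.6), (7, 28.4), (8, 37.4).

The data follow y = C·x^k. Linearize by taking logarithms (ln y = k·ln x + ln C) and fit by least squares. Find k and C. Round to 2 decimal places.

Let Y = ln y. Fitting Y = k·ln x + ln C by least squares:
Sums: Σln x = 7.2034, Σ(ln x)² = 13.2429, Σln y = 13.9798, Σln x·ln y = 23.5324.
Normal system: [[13.2429, 7.2034]; [7.2034, 5]]·[k, ln C]ᵀ = [23.5324, 13.9798]ᵀ.
Δ = 13.2429·5 − (7.2034)² = 14.3252; k = (23.5324·5 − 7.2034·13.9798)/14.3252 = 1.18391, ln C = (13.2429·13.9798 − 7.2034·23.5324)/14.3252 = 1.09033, so C = exp(1.09033) = 2.97526.

k = 1.18, C = 2.98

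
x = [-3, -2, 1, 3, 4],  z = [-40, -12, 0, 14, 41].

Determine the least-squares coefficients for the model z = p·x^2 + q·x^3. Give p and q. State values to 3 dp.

p = -1.404, q = 0.992

Entries of MᵀM: Σx^2·x^2 = 435, Σx^2·x^3 = 993, Σx^3·x^3 = 5619.
And Σx^2·z = 374, Σx^3·z = 4178.
Normal equations: [[435, 993]; [993, 5619]]·[p, q]ᵀ = [374, 4178]ᵀ.
Δ = 435·5619 − 993² = 1458216.
p = (374·5619 − 993·4178)/1458216 = -9478/6751; q = (435·4178 − 993·374)/1458216 = 20084/20253.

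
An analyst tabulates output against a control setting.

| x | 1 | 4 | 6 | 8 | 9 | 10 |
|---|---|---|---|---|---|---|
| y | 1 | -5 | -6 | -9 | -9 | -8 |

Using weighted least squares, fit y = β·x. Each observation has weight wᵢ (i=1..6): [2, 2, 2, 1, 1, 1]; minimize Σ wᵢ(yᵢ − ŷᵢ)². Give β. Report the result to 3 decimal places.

The normal equations are: 351·β = -343.
(Σwᵢ·x·x = 351, Σwᵢ·x·y = -343.)
Hence β = -343 / 351 ≈ -0.977208.

β = -0.977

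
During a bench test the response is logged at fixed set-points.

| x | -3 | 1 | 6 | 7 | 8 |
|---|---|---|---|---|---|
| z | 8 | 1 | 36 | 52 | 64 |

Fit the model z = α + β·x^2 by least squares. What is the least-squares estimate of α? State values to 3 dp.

Entries of MᵀM: Σ1 = 5, Σx^2 = 159, Σx^2·x^2 = 7875.
Moment sums: Σz = 161, Σx^2·z = 8013.
Normal equations: [[5, 159]; [159, 7875]]·[α, β]ᵀ = [161, 8013]ᵀ.
Δ = 5·7875 − 159² = 14094.
α = (161·7875 − 159·8013)/14094 = -344/783; β = (5·8013 − 159·161)/14094 = 2411/2349.

α = -0.439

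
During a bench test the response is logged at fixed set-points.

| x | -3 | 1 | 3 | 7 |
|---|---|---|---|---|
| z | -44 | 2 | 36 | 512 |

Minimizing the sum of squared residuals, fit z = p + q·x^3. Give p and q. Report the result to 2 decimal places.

p = -2.48, q = 1.50

Compute the Gram sums: Σ1 = 4, Σx^3 = 344, Σx^3·x^3 = 119108.
Moment sums: Σz = 506, Σx^3·z = 177778.
AᵀA·[p, q]ᵀ = Aᵀz becomes [[4, 344]; [344, 119108]]·[p, q]ᵀ = [506, 177778]ᵀ.
Determinant 4·119108 − 344² = 358096.
p = (506·119108 − 344·177778)/358096 = -110873/44762; q = (4·177778 − 344·506)/358096 = 67131/44762.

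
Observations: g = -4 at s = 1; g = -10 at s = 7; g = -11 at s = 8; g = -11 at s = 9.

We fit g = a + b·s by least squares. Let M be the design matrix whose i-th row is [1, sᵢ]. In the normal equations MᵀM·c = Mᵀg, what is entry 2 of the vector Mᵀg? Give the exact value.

-261

Entry 2 ↔ basis s, so (Mᵀg)_{2} = Σᵢ (s)·gᵢ = (1)·(-4) + (7)·(-10) + (8)·(-11) + (9)·(-11) = -261.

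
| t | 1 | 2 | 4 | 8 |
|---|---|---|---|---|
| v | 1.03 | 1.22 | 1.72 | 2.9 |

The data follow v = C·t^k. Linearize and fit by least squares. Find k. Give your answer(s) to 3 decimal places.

With ln vᵢ as the transformed response and ln tᵢ as the regressor:
Sums: Σln t = 4.1589, Σ(ln t)² = 6.7263, Σln v = 1.8354, Σln t·ln v = 3.1037.
Normal system: [[6.7263, 4.1589]; [4.1589, 4]]·[k, ln C]ᵀ = [3.1037, 1.8354]ᵀ.
Solving (det = 9.6091): k = 0.49758, ln C = -0.05848.

k = 0.498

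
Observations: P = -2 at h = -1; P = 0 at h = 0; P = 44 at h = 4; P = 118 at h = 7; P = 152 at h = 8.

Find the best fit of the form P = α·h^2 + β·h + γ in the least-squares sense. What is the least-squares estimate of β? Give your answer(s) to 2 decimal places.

Entries of XᵀX: Σh^2·h^2 = 6754, Σh^2·h = 918, Σh^2 = 130, Σh·h = 130, Σh = 18, Σ1 = 5.
Right-hand side: Σh^2·P = 16212, Σh·P = 2220, ΣP = 312.
Normal equations: [[6754, 918, 130]; [918, 130, 18]; [130, 18, 5]]·[α, β, γ]ᵀ = [16212, 2220, 312]ᵀ.
Solving the 3×3 system (Gaussian elimination) gives α = 1350/683, β = 2172/683, γ = -300/683.

β = 3.18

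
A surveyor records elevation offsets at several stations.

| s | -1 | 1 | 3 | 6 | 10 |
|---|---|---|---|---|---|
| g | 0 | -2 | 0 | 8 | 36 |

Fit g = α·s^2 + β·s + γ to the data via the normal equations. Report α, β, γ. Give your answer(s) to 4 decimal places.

α = 0.4989, β = -1.2709, γ = -1.4389

Entries of AᵀA: Σs^2·s^2 = 11379, Σs^2·s = 1243, Σs^2 = 147, Σs·s = 147, Σs = 19, Σ1 = 5.
Moment sums: Σs^2·g = 3886, Σs·g = 406, Σg = 42.
Normal equations: [[11379, 1243, 147]; [1243, 147, 19]; [147, 19, 5]]·[α, β, γ]ᵀ = [3886, 406, 42]ᵀ.
Solving the 3×3 system (Gaussian elimination) gives α = 9273/18586, β = -23621/18586, γ = -13372/9293.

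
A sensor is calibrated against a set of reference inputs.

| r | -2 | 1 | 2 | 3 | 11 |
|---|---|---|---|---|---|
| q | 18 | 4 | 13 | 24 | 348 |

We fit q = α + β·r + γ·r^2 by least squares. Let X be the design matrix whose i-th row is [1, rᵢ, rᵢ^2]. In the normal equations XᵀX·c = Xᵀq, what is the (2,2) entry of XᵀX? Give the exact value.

Row 2 ↔ basis r, column 2 ↔ basis r, so (XᵀX)_{2,2} = Σᵢ (r)·(r) = (-2)·(-2) + (1)·(1) + (2)·(2) + (3)·(3) + (11)·(11) = 139.

139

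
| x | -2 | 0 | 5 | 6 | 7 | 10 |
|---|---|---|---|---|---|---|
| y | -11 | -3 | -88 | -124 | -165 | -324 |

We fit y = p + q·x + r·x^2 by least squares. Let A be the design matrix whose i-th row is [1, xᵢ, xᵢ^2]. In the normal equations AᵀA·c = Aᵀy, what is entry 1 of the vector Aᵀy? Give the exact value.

Entry 1 ↔ basis 1, so (Aᵀy)_{1} = Σᵢ yᵢ = (1)·(-11) + (1)·(-3) + (1)·(-88) + (1)·(-124) + (1)·(-165) + (1)·(-324) = -715.

-715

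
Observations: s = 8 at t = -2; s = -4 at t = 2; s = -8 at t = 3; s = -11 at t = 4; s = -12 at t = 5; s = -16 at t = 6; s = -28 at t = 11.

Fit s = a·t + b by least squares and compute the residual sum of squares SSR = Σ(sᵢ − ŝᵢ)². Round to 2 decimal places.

SSR = 5.99

Setting ∂/∂a … = 0 gives: 215·a + 29·b = -556;  29·a + 7·b = -71.
Δ = 215·7 − 29² = 664.
a = ((-556)·7 − 29·(-71))/664 = -1833/664; b = (215·(-71) − 29·(-556))/664 = 859/664.
Residuals: 787/664, 151/664, -84/83, -831/664, 169/332, -485/664, 89/83; SSR = 3977/664.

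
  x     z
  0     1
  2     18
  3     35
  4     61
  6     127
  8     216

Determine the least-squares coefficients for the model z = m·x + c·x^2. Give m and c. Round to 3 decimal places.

The normal system MᵀM·[m, c]ᵀ = Mᵀz is [[129, 827]; [827, 5745]]·[m, c]ᵀ = [2875, 19759]ᵀ.
det = 129·5745 − 827² = 57176.
m = (2875·5745 − 827·19759)/57176 = 88091/28588; c = (129·19759 − 827·2875)/57176 = 85643/28588.

m = 3.081, c = 2.996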